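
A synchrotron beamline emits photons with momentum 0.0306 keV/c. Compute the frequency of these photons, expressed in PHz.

7.40 PHz

Convert to SI: p = 0.0306 keV/c = 1.6354·10^-26 kg·m/s.
For a photon f = pc/h, so f = 7.399·10^15 Hz.
Converting to PHz: f = 7.399 PHz ≈ 7.40 PHz.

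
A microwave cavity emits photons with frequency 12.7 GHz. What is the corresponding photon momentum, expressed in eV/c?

5.25 × 10^-5 eV/c

Convert to SI: f = 12.7 GHz = 1.27 × 10^10 Hz.
For a photon p = hf/c, so p = 2.807 × 10^-32 kg·m/s.
Converting to eV/c: p = 5.252 × 10^-5 eV/c ≈ 5.25 × 10^-5 eV/c.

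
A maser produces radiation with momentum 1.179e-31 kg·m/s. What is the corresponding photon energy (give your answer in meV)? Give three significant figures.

Use c = 2.99792458e8 m/s, 1 eV = 1.602176634e-19 J.
For a photon E = pc, so E = 3.535e-23 J.
Converting to meV: E = 0.2206 meV ≈ 0.221 meV.

0.221 meV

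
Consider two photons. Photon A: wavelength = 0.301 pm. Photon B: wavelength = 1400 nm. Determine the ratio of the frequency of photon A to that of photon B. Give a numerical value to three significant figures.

f_A = 9.960·10^20 Hz (from wavelength = 0.301 pm, via f = c/λ).
f_B = 2.141·10^14 Hz (from wavelength = 1400 nm, via f = c/λ).
Ratio = 9.960·10^20 / 2.141·10^14 = 4.65·10^6.

4.65·10^6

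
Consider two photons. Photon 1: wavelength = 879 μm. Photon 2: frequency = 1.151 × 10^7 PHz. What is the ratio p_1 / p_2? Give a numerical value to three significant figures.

2.96 × 10^-11

p_1 = 7.538 × 10^-31 kg·m/s (from wavelength = 879 μm, via p = h/λ).
p_2 = 2.544 × 10^-20 kg·m/s (from frequency = 1.151 × 10^7 PHz, via p = hf/c).
Ratio = 7.538 × 10^-31 / 2.544 × 10^-20 = 2.96 × 10^-11.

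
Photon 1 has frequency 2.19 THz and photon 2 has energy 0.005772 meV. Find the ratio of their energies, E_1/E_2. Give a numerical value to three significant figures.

1570

E_1 = 1.451e-21 J (from frequency = 2.19 THz, via E = hf).
E_2 = 9.248e-25 J (from energy = 0.005772 meV, via E given directly).
Ratio = 1.451e-21 / 9.248e-25 = 1570.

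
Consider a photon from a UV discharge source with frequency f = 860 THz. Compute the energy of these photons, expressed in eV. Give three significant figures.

3.56 eV

Convert to SI: f = 860 THz = 8.6e14 Hz.
Since E = hf for a photon, E = 5.698e-19 J.
Converting to eV: E = 3.557 eV ≈ 3.56 eV.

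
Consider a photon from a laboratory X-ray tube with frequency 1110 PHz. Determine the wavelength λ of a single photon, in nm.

Use c = 2.99792458·10^8 m/s.
Convert to SI: f = 1110 PHz = 1.11·10^18 Hz.
For a photon λ = c/f, so λ = 2.701·10^-10 m.
Converting to nm: λ = 0.2701 nm ≈ 0.270 nm.

0.270 nm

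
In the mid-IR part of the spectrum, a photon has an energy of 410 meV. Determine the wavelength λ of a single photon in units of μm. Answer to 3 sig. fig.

(h = 6.62607015 × 10^-34 J·s, c = 2.99792458 × 10^8 m/s, 1 eV = 1.602176634 × 10^-19 J.)
Convert to SI: E = 410 meV = 6.5689 × 10^-20 J.
For a photon λ = hc/E, so λ = 3.024 × 10^-6 m.
Converting to μm: λ = 3.024 μm ≈ 3.02 μm.

3.02 μm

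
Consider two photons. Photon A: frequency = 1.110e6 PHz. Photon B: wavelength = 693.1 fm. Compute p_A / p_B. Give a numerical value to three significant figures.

2.57

p_A = 2.453e-21 kg·m/s (from frequency = 1.110e6 PHz, via p = hf/c).
p_B = 9.560e-22 kg·m/s (from wavelength = 693.1 fm, via p = h/λ).
Ratio = 2.453e-21 / 9.560e-22 = 2.57.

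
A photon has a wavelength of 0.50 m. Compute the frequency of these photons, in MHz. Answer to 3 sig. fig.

(c = 2.99792458 × 10^8 m/s.)
Apply f = c/λ: f = 5.996 × 10^8 Hz.
Converting to MHz: f = 599.6 MHz ≈ 600 MHz.

600 MHz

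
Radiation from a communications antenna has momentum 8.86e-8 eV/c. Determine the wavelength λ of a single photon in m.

14.0 m

Take h = 6.62607015e-34 J·s, c = 2.99792458e8 m/s, 1 eV = 1.602176634e-19 J.
Convert to SI: p = 8.86e-8 eV/c = 4.7350e-35 kg·m/s.
The photon relation is λ = h/p, giving λ = 13.99 m.
So λ ≈ 14.0 m.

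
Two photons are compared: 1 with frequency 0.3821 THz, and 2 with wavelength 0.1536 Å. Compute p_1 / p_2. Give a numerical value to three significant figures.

p_1 = 8.445 × 10^-31 kg·m/s (from frequency = 0.3821 THz, via p = hf/c).
p_2 = 4.314 × 10^-23 kg·m/s (from wavelength = 0.1536 Å, via p = h/λ).
Ratio = 8.445 × 10^-31 / 4.314 × 10^-23 = 1.96 × 10^-8.

1.96 × 10^-8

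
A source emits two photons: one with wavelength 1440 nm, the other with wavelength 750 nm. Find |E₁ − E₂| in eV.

Using E = hc/λ: E₁ = 1.379e-19 J, E₂ = 2.649e-19 J.
|ΔE| = |1.379e-19 − 2.649e-19| = 1.27e-19 J = 0.792 eV.

0.792 eV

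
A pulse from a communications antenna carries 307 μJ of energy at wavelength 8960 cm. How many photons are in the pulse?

Per-photon energy: E = 2.217e-27 J (from wavelength = 8960 cm).
N = E_total / E_photon = 3.07e-4 J / 2.217e-27 J = 1.38e23.

1.38e23 photons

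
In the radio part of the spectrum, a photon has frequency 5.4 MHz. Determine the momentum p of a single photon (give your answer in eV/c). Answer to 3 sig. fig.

(h = 6.62607015e-34 J·s, c = 2.99792458e8 m/s, 1 eV = 1.602176634e-19 J.)
In SI units: f = 5.4 MHz = 5.4e6 Hz.
The photon relation is p = hf/c, giving p = 1.194e-35 kg·m/s.
Converting to eV/c: p = 2.233e-8 eV/c ≈ 2.23e-8 eV/c.

2.23e-8 eV/c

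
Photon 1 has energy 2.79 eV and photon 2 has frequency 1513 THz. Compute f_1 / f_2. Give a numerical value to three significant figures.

f_1 = 6.746 × 10^14 Hz (from energy = 2.79 eV, via f = E/h).
f_2 = 1.513 × 10^15 Hz (from frequency = 1513 THz, via f given directly).
Ratio = 6.746 × 10^14 / 1.513 × 10^15 = 0.446.

0.446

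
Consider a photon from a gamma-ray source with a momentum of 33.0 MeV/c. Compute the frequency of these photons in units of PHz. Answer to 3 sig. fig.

7.98·10^6 PHz

(h = 6.62607015·10^-34 J·s, c = 2.99792458·10^8 m/s, 1 eV = 1.602176634·10^-19 J.)
Convert to SI: p = 33.0 MeV/c = 1.7636·10^-20 kg·m/s.
For a photon f = pc/h, so f = 7.979·10^21 Hz.
Converting to PHz: f = 7.979·10^6 PHz ≈ 7.98·10^6 PHz.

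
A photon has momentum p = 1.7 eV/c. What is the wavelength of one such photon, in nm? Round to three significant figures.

729 nm

Use h = 6.62607015 × 10^-34 J·s, c = 2.99792458 × 10^8 m/s, 1 eV = 1.602176634 × 10^-19 J.
In SI units: p = 1.7 eV/c = 9.0853 × 10^-28 kg·m/s.
Apply λ = h/p: λ = 7.293 × 10^-7 m.
Converting to nm: λ = 729.3 nm ≈ 729 nm.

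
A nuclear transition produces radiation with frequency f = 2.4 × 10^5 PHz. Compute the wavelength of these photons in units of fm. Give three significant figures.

1250 fm

In SI units: f = 2.4 × 10^5 PHz = 2.4 × 10^20 Hz.
Apply λ = c/f: λ = 1.249 × 10^-12 m.
Converting to fm: λ = 1249 fm ≈ 1250 fm.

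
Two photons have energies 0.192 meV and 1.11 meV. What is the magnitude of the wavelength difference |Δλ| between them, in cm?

Using λ = hc/E: λ₁ = 0.006458 m, λ₂ = 0.001117 m.
|Δλ| = |0.006458 − 0.001117| = 0.00534 m = 0.534 cm.

0.534 cm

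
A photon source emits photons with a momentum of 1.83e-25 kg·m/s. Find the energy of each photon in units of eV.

342 eV

Apply E = pc: E = 5.486e-17 J.
Converting to eV: E = 342.4 eV ≈ 342 eV.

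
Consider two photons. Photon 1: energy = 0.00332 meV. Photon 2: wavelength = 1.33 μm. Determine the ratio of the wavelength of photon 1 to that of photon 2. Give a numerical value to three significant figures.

2.81e5

λ_1 = 0.3734 m (from energy = 0.00332 meV, via λ = hc/E).
λ_2 = 1.330e-6 m (from wavelength = 1.33 μm, via λ given directly).
Ratio = 0.3734 / 1.330e-6 = 2.81e5.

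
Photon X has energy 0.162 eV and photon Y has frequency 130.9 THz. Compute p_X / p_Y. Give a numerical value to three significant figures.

0.299

p_X = 8.658 × 10^-29 kg·m/s (from energy = 0.162 eV, via p = E/c).
p_Y = 2.893 × 10^-28 kg·m/s (from frequency = 130.9 THz, via p = hf/c).
Ratio = 8.658 × 10^-29 / 2.893 × 10^-28 = 0.299.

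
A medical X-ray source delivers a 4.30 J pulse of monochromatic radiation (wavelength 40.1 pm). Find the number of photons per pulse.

Per-photon energy: E = 4.954e-15 J (from wavelength = 40.1 pm).
N = E_total / E_photon = 4.30 J / 4.954e-15 J = 8.68e14.

8.68e14 photons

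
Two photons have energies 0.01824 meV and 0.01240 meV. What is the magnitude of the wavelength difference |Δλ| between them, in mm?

32.0 mm

Using λ = hc/E: λ₁ = 0.067974 m, λ₂ = 0.099987 m.
|Δλ| = |0.067974 − 0.099987| = 0.0320 m = 32.0 mm.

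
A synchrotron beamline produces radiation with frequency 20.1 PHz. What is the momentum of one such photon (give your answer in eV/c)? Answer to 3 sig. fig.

Convert to SI: f = 20.1 PHz = 2.01e16 Hz.
Since p = hf/c for a photon, p = 4.443e-26 kg·m/s.
Converting to eV/c: p = 83.13 eV/c ≈ 83.1 eV/c.

83.1 eV/c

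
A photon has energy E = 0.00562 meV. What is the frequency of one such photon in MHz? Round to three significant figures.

Take h = 6.62607015 × 10^-34 J·s, 1 eV = 1.602176634 × 10^-19 J.
Convert to SI: E = 0.00562 meV = 9.0042 × 10^-25 J.
Since f = E/h for a photon, f = 1.359 × 10^9 Hz.
Converting to MHz: f = 1359 MHz ≈ 1360 MHz.

1360 MHz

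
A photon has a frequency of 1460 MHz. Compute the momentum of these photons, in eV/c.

6.04e-6 eV/c

Convert to SI: f = 1460 MHz = 1.46e9 Hz.
For a photon p = hf/c, so p = 3.227e-33 kg·m/s.
Converting to eV/c: p = 6.038e-6 eV/c ≈ 6.04e-6 eV/c.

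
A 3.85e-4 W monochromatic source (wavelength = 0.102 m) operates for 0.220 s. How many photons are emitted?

Total energy: E_total = P·t = 3.85e-4 × 0.220 = 8.470e-5 J.
Per-photon energy: E = 1.947e-24 J.
N = E_total / E_photon = 4.35e19.

4.35e19 photons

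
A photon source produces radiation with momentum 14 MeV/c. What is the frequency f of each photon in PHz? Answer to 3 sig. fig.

In SI units: p = 14 MeV/c = 7.4820 × 10^-21 kg·m/s.
For a photon f = pc/h, so f = 3.385 × 10^21 Hz.
Converting to PHz: f = 3.385 × 10^6 PHz ≈ 3.39 × 10^6 PHz.

3.39 × 10^6 PHz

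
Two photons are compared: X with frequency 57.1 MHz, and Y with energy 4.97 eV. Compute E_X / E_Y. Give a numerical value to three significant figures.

4.75 × 10^-8

E_X = 3.783 × 10^-26 J (from frequency = 57.1 MHz, via E = hf).
E_Y = 7.963 × 10^-19 J (from energy = 4.97 eV, via E given directly).
Ratio = 3.783 × 10^-26 / 7.963 × 10^-19 = 4.75 × 10^-8.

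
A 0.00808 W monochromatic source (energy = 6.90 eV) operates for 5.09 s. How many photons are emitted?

Total energy: E_total = P·t = 0.00808 × 5.09 = 0.04113 J.
Per-photon energy: E = 1.106e-18 J.
N = E_total / E_photon = 3.72e16.

3.72e16 photons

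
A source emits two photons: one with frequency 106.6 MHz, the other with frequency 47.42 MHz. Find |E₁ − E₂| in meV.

2.45e-4 meV

Using E = hf: E₁ = 7.0634e-26 J, E₂ = 3.1421e-26 J.
|ΔE| = |7.0634e-26 − 3.1421e-26| = 3.92e-26 J = 2.45e-4 meV.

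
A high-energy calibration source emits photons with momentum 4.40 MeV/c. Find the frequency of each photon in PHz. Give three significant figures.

1.06·10^6 PHz

Convert to SI: p = 4.40 MeV/c = 2.3515·10^-21 kg·m/s.
Apply f = pc/h: f = 1.064·10^21 Hz.
Converting to PHz: f = 1.064·10^6 PHz ≈ 1.06·10^6 PHz.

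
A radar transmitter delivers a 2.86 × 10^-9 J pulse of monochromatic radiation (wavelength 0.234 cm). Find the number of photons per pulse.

Per-photon energy: E = 8.489 × 10^-23 J (from wavelength = 0.234 cm).
N = E_total / E_photon = 2.86 × 10^-9 J / 8.489 × 10^-23 J = 3.37 × 10^13.

3.37 × 10^13 photons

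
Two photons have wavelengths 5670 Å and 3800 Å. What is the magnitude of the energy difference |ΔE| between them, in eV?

1.08 eV

Using E = hc/λ: E₁ = 3.503 × 10^-19 J, E₂ = 5.227 × 10^-19 J.
|ΔE| = |3.503 × 10^-19 − 5.227 × 10^-19| = 1.72 × 10^-19 J = 1.08 eV.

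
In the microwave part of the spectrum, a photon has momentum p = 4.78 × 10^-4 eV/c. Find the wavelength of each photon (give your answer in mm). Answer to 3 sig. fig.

In SI units: p = 4.78 × 10^-4 eV/c = 2.5546 × 10^-31 kg·m/s.
Apply λ = h/p: λ = 0.002594 m.
Converting to mm: λ = 2.594 mm ≈ 2.59 mm.

2.59 mm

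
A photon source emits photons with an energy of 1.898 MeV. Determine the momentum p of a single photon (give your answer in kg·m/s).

(c = 2.99792458e8 m/s, 1 eV = 1.602176634e-19 J.)
First convert: E = 1.898 MeV = 3.0409e-13 J.
The photon relation is p = E/c, giving p = 1.014e-21 kg·m/s.
So p ≈ 1.01e-21 kg·m/s.

1.01e-21 kg·m/s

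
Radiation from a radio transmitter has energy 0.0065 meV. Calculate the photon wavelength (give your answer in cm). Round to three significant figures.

19.1 cm

Use h = 6.62607015e-34 J·s, c = 2.99792458e8 m/s, 1 eV = 1.602176634e-19 J.
First convert: E = 0.0065 meV = 1.0414e-24 J.
For a photon λ = hc/E, so λ = 0.1907 m.
Converting to cm: λ = 19.07 cm ≈ 19.1 cm.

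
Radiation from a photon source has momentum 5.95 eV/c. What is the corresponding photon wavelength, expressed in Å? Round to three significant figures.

Convert to SI: p = 5.95 eV/c = 3.1799·10^-27 kg·m/s.
Since λ = h/p for a photon, λ = 2.084·10^-7 m.
Converting to Å: λ = 2084 Å ≈ 2080 Å.

2080 Å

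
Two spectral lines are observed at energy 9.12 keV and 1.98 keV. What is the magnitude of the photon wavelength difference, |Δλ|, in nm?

Using λ = hc/E: λ₁ = 1.359 × 10^-10 m, λ₂ = 6.262 × 10^-10 m.
|Δλ| = |1.359 × 10^-10 − 6.262 × 10^-10| = 4.90 × 10^-10 m = 0.490 nm.

0.490 nm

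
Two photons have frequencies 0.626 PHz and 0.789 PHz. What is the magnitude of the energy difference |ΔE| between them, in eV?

Using E = hf: E₁ = 4.148e-19 J, E₂ = 5.228e-19 J.
|ΔE| = |4.148e-19 − 5.228e-19| = 1.08e-19 J = 0.674 eV.

0.674 eV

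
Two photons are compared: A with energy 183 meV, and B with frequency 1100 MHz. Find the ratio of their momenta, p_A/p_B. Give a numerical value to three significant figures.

4.02e4

p_A = 9.780e-29 kg·m/s (from energy = 183 meV, via p = E/c).
p_B = 2.431e-33 kg·m/s (from frequency = 1100 MHz, via p = hf/c).
Ratio = 9.780e-29 / 2.431e-33 = 4.02e4.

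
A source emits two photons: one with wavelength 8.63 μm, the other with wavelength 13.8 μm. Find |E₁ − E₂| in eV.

0.0538 eV

Using E = hc/λ: E₁ = 2.302 × 10^-20 J, E₂ = 1.439 × 10^-20 J.
|ΔE| = |2.302 × 10^-20 − 1.439 × 10^-20| = 8.62 × 10^-21 J = 0.0538 eV.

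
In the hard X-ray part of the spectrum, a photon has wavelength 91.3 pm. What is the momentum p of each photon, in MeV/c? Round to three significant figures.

Convert to SI: λ = 91.3 pm = 9.13·10^-11 m.
Apply p = h/λ: p = 7.257·10^-24 kg·m/s.
Converting to MeV/c: p = 0.01358 MeV/c ≈ 0.0136 MeV/c.

0.0136 MeV/c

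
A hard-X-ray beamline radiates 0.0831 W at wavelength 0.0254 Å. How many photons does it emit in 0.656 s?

Total energy: E_total = P·t = 0.0831 × 0.656 = 0.05451 J.
Per-photon energy: E = 7.821 × 10^-14 J.
N = E_total / E_photon = 6.97 × 10^11.

6.97 × 10^11 photons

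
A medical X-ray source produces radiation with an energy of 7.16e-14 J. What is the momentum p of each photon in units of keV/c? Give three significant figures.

447 keV/c

Apply p = E/c: p = 2.388e-22 kg·m/s.
Converting to keV/c: p = 446.9 keV/c ≈ 447 keV/c.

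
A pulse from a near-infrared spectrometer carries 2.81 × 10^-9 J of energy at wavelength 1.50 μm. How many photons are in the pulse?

Per-photon energy: E = 1.324 × 10^-19 J (from wavelength = 1.50 μm).
N = E_total / E_photon = 2.81 × 10^-9 J / 1.324 × 10^-19 J = 2.12 × 10^10.

2.12 × 10^10 photons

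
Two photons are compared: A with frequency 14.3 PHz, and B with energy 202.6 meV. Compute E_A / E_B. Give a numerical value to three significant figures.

E_A = 9.475 × 10^-18 J (from frequency = 14.3 PHz, via E = hf).
E_B = 3.246 × 10^-20 J (from energy = 202.6 meV, via E given directly).
Ratio = 9.475 × 10^-18 / 3.246 × 10^-20 = 292.

292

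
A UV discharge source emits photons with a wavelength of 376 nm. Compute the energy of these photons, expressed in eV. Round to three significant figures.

Use h = 6.62607015 × 10^-34 J·s, c = 2.99792458 × 10^8 m/s, 1 eV = 1.602176634 × 10^-19 J.
First convert: λ = 376 nm = 3.76 × 10^-7 m.
Apply E = hc/λ: E = 5.283 × 10^-19 J.
Converting to eV: E = 3.297 eV ≈ 3.30 eV.

3.30 eV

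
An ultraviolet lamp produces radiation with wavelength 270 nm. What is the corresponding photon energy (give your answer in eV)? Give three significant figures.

Take h = 6.62607015e-34 J·s, c = 2.99792458e8 m/s, 1 eV = 1.602176634e-19 J.
Convert to SI: λ = 270 nm = 2.70e-7 m.
Since E = hc/λ for a photon, E = 7.357e-19 J.
Converting to eV: E = 4.592 eV ≈ 4.59 eV.

4.59 eV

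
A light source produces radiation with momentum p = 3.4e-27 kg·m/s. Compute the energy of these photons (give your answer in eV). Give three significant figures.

6.36 eV

Use c = 2.99792458e8 m/s, 1 eV = 1.602176634e-19 J.
Apply E = pc: E = 1.019e-18 J.
Converting to eV: E = 6.362 eV ≈ 6.36 eV.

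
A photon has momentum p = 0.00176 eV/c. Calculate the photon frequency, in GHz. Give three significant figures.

In SI units: p = 0.00176 eV/c = 9.4059e-31 kg·m/s.
The photon relation is f = pc/h, giving f = 4.256e11 Hz.
Converting to GHz: f = 425.6 GHz ≈ 426 GHz.

426 GHz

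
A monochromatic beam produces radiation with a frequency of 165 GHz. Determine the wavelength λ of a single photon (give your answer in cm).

0.182 cm

First convert: f = 165 GHz = 1.65e11 Hz.
The photon relation is λ = c/f, giving λ = 0.001817 m.
Converting to cm: λ = 0.1817 cm ≈ 0.182 cm.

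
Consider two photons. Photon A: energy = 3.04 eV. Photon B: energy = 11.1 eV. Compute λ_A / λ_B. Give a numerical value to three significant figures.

3.65

λ_A = 4.078e-7 m (from energy = 3.04 eV, via λ = hc/E).
λ_B = 1.117e-7 m (from energy = 11.1 eV, via λ = hc/E).
Ratio = 4.078e-7 / 1.117e-7 = 3.65.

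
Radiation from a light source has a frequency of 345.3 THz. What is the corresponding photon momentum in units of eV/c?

In SI units: f = 345.3 THz = 3.453e14 Hz.
The photon relation is p = hf/c, giving p = 7.632e-28 kg·m/s.
Converting to eV/c: p = 1.428 eV/c ≈ 1.43 eV/c.

1.43 eV/c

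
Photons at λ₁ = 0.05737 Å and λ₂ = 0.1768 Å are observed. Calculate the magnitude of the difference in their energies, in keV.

146 keV

Using E = hc/λ: E₁ = 3.4625e-14 J, E₂ = 1.1236e-14 J.
|ΔE| = |3.4625e-14 − 1.1236e-14| = 2.34e-14 J = 146 keV.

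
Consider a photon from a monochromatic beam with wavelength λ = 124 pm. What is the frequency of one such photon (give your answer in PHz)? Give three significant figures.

First convert: λ = 124 pm = 1.24·10^-10 m.
Apply f = c/λ: f = 2.418·10^18 Hz.
Converting to PHz: f = 2418 PHz ≈ 2420 PHz.

2420 PHz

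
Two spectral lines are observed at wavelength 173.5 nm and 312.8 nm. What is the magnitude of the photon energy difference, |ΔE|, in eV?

Using E = hc/λ: E₁ = 1.1449e-18 J, E₂ = 6.3505e-19 J.
|ΔE| = |1.1449e-18 − 6.3505e-19| = 5.10e-19 J = 3.18 eV.

3.18 eV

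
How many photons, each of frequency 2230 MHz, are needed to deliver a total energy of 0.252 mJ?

Per-photon energy: E = 1.478 × 10^-24 J (from frequency = 2230 MHz).
N = E_total / E_photon = 2.52 × 10^-4 J / 1.478 × 10^-24 J = 1.71 × 10^20.

1.71 × 10^20 photons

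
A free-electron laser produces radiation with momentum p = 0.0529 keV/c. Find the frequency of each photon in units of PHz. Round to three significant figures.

Convert to SI: p = 0.0529 keV/c = 2.8271e-26 kg·m/s.
Apply f = pc/h: f = 1.279e16 Hz.
Converting to PHz: f = 12.79 PHz ≈ 12.8 PHz.

12.8 PHz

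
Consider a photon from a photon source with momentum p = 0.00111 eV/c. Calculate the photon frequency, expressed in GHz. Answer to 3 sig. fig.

In SI units: p = 0.00111 eV/c = 5.9322 × 10^-31 kg·m/s.
Apply f = pc/h: f = 2.684 × 10^11 Hz.
Converting to GHz: f = 268.4 GHz ≈ 268 GHz.

268 GHz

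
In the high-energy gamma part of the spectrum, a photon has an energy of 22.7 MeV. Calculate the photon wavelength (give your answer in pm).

In SI units: E = 22.7 MeV = 3.6369·10^-12 J.
Apply λ = hc/E: λ = 5.462·10^-14 m.
Converting to pm: λ = 0.05462 pm ≈ 0.0546 pm.

0.0546 pm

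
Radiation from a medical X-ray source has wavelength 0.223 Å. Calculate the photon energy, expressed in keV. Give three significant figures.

55.6 keV

(h = 6.62607015·10^-34 J·s, c = 2.99792458·10^8 m/s, 1 eV = 1.602176634·10^-19 J.)
In SI units: λ = 0.223 Å = 2.23·10^-11 m.
The photon relation is E = hc/λ, giving E = 8.908·10^-15 J.
Converting to keV: E = 55.60 keV ≈ 55.6 keV.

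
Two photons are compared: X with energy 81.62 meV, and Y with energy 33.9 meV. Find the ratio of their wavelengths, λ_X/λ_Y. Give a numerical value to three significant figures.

λ_X = 1.519e-5 m (from energy = 81.62 meV, via λ = hc/E).
λ_Y = 3.657e-5 m (from energy = 33.9 meV, via λ = hc/E).
Ratio = 1.519e-5 / 3.657e-5 = 0.415.

0.415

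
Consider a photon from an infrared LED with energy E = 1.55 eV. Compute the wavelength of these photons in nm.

First convert: E = 1.55 eV = 2.4834e-19 J.
The photon relation is λ = hc/E, giving λ = 7.999e-7 m.
Converting to nm: λ = 799.9 nm ≈ 800 nm.

800 nm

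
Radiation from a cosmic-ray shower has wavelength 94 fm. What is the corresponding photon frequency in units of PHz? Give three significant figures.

3.19e6 PHz

Use c = 2.99792458e8 m/s.
Convert to SI: λ = 94 fm = 9.4e-14 m.
Apply f = c/λ: f = 3.189e21 Hz.
Converting to PHz: f = 3.189e6 PHz ≈ 3.19e6 PHz.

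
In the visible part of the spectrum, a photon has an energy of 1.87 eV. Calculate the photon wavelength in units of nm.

663 nm

Use h = 6.62607015 × 10^-34 J·s, c = 2.99792458 × 10^8 m/s, 1 eV = 1.602176634 × 10^-19 J.
Convert to SI: E = 1.87 eV = 2.9961 × 10^-19 J.
The photon relation is λ = hc/E, giving λ = 6.630 × 10^-7 m.
Converting to nm: λ = 663.0 nm ≈ 663 nm.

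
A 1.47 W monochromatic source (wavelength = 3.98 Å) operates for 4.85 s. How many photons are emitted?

1.43e16 photons

Total energy: E_total = P·t = 1.47 × 4.85 = 7.129 J.
Per-photon energy: E = 4.991e-16 J.
N = E_total / E_photon = 1.43e16.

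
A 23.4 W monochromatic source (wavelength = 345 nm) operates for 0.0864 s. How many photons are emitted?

Total energy: E_total = P·t = 23.4 × 0.0864 = 2.022 J.
Per-photon energy: E = 5.758 × 10^-19 J.
N = E_total / E_photon = 3.51 × 10^18.

3.51 × 10^18 photons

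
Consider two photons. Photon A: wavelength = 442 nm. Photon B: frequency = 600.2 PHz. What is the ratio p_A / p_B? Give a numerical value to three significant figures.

1.13e-3

p_A = 1.499e-27 kg·m/s (from wavelength = 442 nm, via p = h/λ).
p_B = 1.327e-24 kg·m/s (from frequency = 600.2 PHz, via p = hf/c).
Ratio = 1.499e-27 / 1.327e-24 = 1.13e-3.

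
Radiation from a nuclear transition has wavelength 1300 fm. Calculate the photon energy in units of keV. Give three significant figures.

Take h = 6.62607015 × 10^-34 J·s, c = 2.99792458 × 10^8 m/s, 1 eV = 1.602176634 × 10^-19 J.
Convert to SI: λ = 1300 fm = 1.30 × 10^-12 m.
Since E = hc/λ for a photon, E = 1.528 × 10^-13 J.
Converting to keV: E = 953.7 keV ≈ 954 keV.

954 keV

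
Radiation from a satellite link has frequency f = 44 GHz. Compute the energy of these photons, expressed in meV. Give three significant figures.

0.182 meV

Take h = 6.62607015 × 10^-34 J·s, 1 eV = 1.602176634 × 10^-19 J.
Convert to SI: f = 44 GHz = 4.4 × 10^10 Hz.
Apply E = hf: E = 2.915 × 10^-23 J.
Converting to meV: E = 0.1820 meV ≈ 0.182 meV.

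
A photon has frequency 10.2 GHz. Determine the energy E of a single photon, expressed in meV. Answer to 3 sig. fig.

Take h = 6.62607015 × 10^-34 J·s, 1 eV = 1.602176634 × 10^-19 J.
In SI units: f = 10.2 GHz = 1.02 × 10^10 Hz.
Apply E = hf: E = 6.759 × 10^-24 J.
Converting to meV: E = 0.04218 meV ≈ 0.0422 meV.

0.0422 meV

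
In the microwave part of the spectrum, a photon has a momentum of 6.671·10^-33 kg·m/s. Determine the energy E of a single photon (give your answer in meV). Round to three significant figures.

0.0125 meV

Use c = 2.99792458·10^8 m/s, 1 eV = 1.602176634·10^-19 J.
For a photon E = pc, so E = 2.000·10^-24 J.
Converting to meV: E = 0.01248 meV ≈ 0.0125 meV.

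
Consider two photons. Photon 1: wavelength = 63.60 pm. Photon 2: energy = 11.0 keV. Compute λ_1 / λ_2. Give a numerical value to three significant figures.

λ_1 = 6.360 × 10^-11 m (from wavelength = 63.60 pm, via λ given directly).
λ_2 = 1.127 × 10^-10 m (from energy = 11.0 keV, via λ = hc/E).
Ratio = 6.360 × 10^-11 / 1.127 × 10^-10 = 0.564.

0.564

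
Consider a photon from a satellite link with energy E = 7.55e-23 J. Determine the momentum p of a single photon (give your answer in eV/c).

For a photon p = E/c, so p = 2.518e-31 kg·m/s.
Converting to eV/c: p = 4.712e-4 eV/c ≈ 4.71e-4 eV/c.

4.71e-4 eV/c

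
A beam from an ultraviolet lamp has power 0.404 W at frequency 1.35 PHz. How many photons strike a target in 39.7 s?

1.79e19 photons

Total energy: E_total = P·t = 0.404 × 39.7 = 16.04 J.
Per-photon energy: E = 8.945e-19 J.
N = E_total / E_photon = 1.79e19.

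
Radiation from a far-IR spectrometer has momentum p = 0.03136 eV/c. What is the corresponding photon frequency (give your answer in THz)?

In SI units: p = 0.03136 eV/c = 1.6760e-29 kg·m/s.
Apply f = pc/h: f = 7.583e12 Hz.
Converting to THz: f = 7.583 THz ≈ 7.58 THz.

7.58 THz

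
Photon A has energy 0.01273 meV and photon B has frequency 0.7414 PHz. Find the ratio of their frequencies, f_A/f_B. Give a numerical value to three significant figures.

f_A = 3.078 × 10^9 Hz (from energy = 0.01273 meV, via f = E/h).
f_B = 7.414 × 10^14 Hz (from frequency = 0.7414 PHz, via f given directly).
Ratio = 3.078 × 10^9 / 7.414 × 10^14 = 4.15 × 10^-6.

4.15 × 10^-6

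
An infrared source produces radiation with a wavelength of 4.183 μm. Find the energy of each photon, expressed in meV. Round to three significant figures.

296 meV

In SI units: λ = 4.183 μm = 4.183 × 10^-6 m.
For a photon E = hc/λ, so E = 4.749 × 10^-20 J.
Converting to meV: E = 296.4 meV ≈ 296 meV.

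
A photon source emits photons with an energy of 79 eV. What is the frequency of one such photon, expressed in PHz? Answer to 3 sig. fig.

19.1 PHz

First convert: E = 79 eV = 1.2657e-17 J.
Apply f = E/h: f = 1.910e16 Hz.
Converting to PHz: f = 19.10 PHz ≈ 19.1 PHz.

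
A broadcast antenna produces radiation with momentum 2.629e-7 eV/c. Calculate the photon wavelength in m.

(h = 6.62607015e-34 J·s, c = 2.99792458e8 m/s, 1 eV = 1.602176634e-19 J.)
First convert: p = 2.629e-7 eV/c = 1.4050e-34 kg·m/s.
For a photon λ = h/p, so λ = 4.716 m.
So λ ≈ 4.72 m.

4.72 m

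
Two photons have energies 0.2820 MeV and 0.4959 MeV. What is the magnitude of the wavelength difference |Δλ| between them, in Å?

0.0190 Å

Using λ = hc/E: λ₁ = 4.3966 × 10^-12 m, λ₂ = 2.5002 × 10^-12 m.
|Δλ| = |4.3966 × 10^-12 − 2.5002 × 10^-12| = 1.90 × 10^-12 m = 0.0190 Å.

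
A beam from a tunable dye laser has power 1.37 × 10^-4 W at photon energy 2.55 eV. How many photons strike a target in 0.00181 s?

Total energy: E_total = P·t = 1.37 × 10^-4 × 0.00181 = 2.480 × 10^-7 J.
Per-photon energy: E = 4.086 × 10^-19 J.
N = E_total / E_photon = 6.07 × 10^11.

6.07 × 10^11 photons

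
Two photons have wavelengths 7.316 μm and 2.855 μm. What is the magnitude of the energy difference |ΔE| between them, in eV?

Using E = hc/λ: E₁ = 2.7152 × 10^-20 J, E₂ = 6.9578 × 10^-20 J.
|ΔE| = |2.7152 × 10^-20 − 6.9578 × 10^-20| = 4.24 × 10^-20 J = 0.265 eV.

0.265 eV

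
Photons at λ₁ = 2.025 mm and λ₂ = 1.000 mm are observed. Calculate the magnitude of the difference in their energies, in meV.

Using E = hc/λ: E₁ = 9.8096 × 10^-23 J, E₂ = 1.9864 × 10^-22 J.
|ΔE| = |9.8096 × 10^-23 − 1.9864 × 10^-22| = 1.01 × 10^-22 J = 0.628 meV.

0.628 meV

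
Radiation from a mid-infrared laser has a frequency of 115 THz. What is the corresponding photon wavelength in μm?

First convert: f = 115 THz = 1.15e14 Hz.
Apply λ = c/f: λ = 2.607e-6 m.
Converting to μm: λ = 2.607 μm ≈ 2.61 μm.

2.61 μm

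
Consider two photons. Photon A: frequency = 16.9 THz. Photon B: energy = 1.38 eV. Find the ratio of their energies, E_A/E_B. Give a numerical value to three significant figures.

E_A = 1.120 × 10^-20 J (from frequency = 16.9 THz, via E = hf).
E_B = 2.211 × 10^-19 J (from energy = 1.38 eV, via E given directly).
Ratio = 1.120 × 10^-20 / 2.211 × 10^-19 = 0.0506.

0.0506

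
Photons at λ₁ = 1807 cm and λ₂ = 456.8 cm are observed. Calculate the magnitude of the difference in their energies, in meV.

2.03 × 10^-4 meV

Using E = hc/λ: E₁ = 1.0993 × 10^-26 J, E₂ = 4.3486 × 10^-26 J.
|ΔE| = |1.0993 × 10^-26 − 4.3486 × 10^-26| = 3.25 × 10^-26 J = 2.03 × 10^-4 meV.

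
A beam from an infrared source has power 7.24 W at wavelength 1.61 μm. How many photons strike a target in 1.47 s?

Total energy: E_total = P·t = 7.24 × 1.47 = 10.64 J.
Per-photon energy: E = 1.234e-19 J.
N = E_total / E_photon = 8.63e19.

8.63e19 photons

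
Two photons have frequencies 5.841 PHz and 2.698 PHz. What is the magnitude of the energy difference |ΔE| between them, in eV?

Using E = hf: E₁ = 3.8703e-18 J, E₂ = 1.7877e-18 J.
|ΔE| = |3.8703e-18 − 1.7877e-18| = 2.08e-18 J = 13.0 eV.

13.0 eV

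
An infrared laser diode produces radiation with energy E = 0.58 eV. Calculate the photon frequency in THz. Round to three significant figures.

140 THz

(h = 6.62607015e-34 J·s, 1 eV = 1.602176634e-19 J.)
In SI units: E = 0.58 eV = 9.2926e-20 J.
Apply f = E/h: f = 1.402e14 Hz.
Converting to THz: f = 140.2 THz ≈ 140 THz.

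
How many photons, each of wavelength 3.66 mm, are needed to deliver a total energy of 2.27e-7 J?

4.18e15 photons

Per-photon energy: E = 5.427e-23 J (from wavelength = 3.66 mm).
N = E_total / E_photon = 2.27e-7 J / 5.427e-23 J = 4.18e15.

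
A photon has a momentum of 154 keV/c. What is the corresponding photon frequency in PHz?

3.72·10^4 PHz

Take h = 6.62607015·10^-34 J·s, c = 2.99792458·10^8 m/s, 1 eV = 1.602176634·10^-19 J.
In SI units: p = 154 keV/c = 8.2302·10^-23 kg·m/s.
Since f = pc/h for a photon, f = 3.724·10^19 Hz.
Converting to PHz: f = 37240 PHz ≈ 3.72·10^4 PHz.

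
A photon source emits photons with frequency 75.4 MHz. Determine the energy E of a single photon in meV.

3.12 × 10^-4 meV

First convert: f = 75.4 MHz = 7.54 × 10^7 Hz.
Apply E = hf: E = 4.996 × 10^-26 J.
Converting to meV: E = 3.118 × 10^-4 meV ≈ 3.12 × 10^-4 meV.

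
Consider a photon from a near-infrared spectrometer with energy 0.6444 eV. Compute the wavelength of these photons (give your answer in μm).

(h = 6.62607015·10^-34 J·s, c = 2.99792458·10^8 m/s, 1 eV = 1.602176634·10^-19 J.)
In SI units: E = 0.6444 eV = 1.0324·10^-19 J.
Since λ = hc/E for a photon, λ = 1.924·10^-6 m.
Converting to μm: λ = 1.924 μm ≈ 1.92 μm.

1.92 μm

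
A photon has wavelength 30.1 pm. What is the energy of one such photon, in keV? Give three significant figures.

41.2 keV

Convert to SI: λ = 30.1 pm = 3.01e-11 m.
For a photon E = hc/λ, so E = 6.599e-15 J.
Converting to keV: E = 41.19 keV ≈ 41.2 keV.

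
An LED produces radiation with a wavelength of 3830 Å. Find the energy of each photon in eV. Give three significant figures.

3.24 eV

Convert to SI: λ = 3830 Å = 3.83e-7 m.
For a photon E = hc/λ, so E = 5.187e-19 J.
Converting to eV: E = 3.237 eV ≈ 3.24 eV.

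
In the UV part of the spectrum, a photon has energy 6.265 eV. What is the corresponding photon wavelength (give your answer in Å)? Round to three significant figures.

1980 Å

(h = 6.62607015 × 10^-34 J·s, c = 2.99792458 × 10^8 m/s, 1 eV = 1.602176634 × 10^-19 J.)
Convert to SI: E = 6.265 eV = 1.0038 × 10^-18 J.
The photon relation is λ = hc/E, giving λ = 1.979 × 10^-7 m.
Converting to Å: λ = 1979 Å ≈ 1980 Å.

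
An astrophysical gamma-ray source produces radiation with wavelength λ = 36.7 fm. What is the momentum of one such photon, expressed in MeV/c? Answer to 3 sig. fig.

33.8 MeV/c

In SI units: λ = 36.7 fm = 3.67e-14 m.
The photon relation is p = h/λ, giving p = 1.805e-20 kg·m/s.
Converting to MeV/c: p = 33.78 MeV/c ≈ 33.8 MeV/c.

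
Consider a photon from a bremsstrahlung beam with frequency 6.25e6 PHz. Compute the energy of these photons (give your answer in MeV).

25.8 MeV

In SI units: f = 6.25e6 PHz = 6.25e21 Hz.
For a photon E = hf, so E = 4.141e-12 J.
Converting to MeV: E = 25.85 MeV ≈ 25.8 MeV.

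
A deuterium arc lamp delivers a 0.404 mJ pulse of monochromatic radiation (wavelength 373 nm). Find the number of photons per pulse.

Per-photon energy: E = 5.326 × 10^-19 J (from wavelength = 373 nm).
N = E_total / E_photon = 4.04 × 10^-4 J / 5.326 × 10^-19 J = 7.59 × 10^14.

7.59 × 10^14 photons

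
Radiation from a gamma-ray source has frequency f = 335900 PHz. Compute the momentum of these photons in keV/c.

1390 keV/c

First convert: f = 335900 PHz = 3.359e20 Hz.
For a photon p = hf/c, so p = 7.424e-22 kg·m/s.
Converting to keV/c: p = 1389 keV/c ≈ 1390 keV/c.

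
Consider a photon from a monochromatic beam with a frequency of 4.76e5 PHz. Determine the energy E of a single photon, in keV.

1970 keV

Use h = 6.62607015e-34 J·s, 1 eV = 1.602176634e-19 J.
In SI units: f = 4.76e5 PHz = 4.76e20 Hz.
For a photon E = hf, so E = 3.154e-13 J.
Converting to keV: E = 1969 keV ≈ 1970 keV.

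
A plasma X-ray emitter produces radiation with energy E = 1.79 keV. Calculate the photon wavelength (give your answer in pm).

693 pm

First convert: E = 1.79 keV = 2.8679·10^-16 J.
Apply λ = hc/E: λ = 6.926·10^-10 m.
Converting to pm: λ = 692.6 pm ≈ 693 pm.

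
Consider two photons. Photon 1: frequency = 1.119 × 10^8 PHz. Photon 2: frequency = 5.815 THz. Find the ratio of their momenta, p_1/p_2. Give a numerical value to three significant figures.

p_1 = 2.473 × 10^-19 kg·m/s (from frequency = 1.119 × 10^8 PHz, via p = hf/c).
p_2 = 1.285 × 10^-29 kg·m/s (from frequency = 5.815 THz, via p = hf/c).
Ratio = 2.473 × 10^-19 / 1.285 × 10^-29 = 1.92 × 10^10.

1.92 × 10^10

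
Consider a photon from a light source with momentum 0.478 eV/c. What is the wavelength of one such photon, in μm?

2.59 μm

Convert to SI: p = 0.478 eV/c = 2.5546 × 10^-28 kg·m/s.
For a photon λ = h/p, so λ = 2.594 × 10^-6 m.
Converting to μm: λ = 2.594 μm ≈ 2.59 μm.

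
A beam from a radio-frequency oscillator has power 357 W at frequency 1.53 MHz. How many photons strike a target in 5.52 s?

Total energy: E_total = P·t = 357 × 5.52 = 1971 J.
Per-photon energy: E = 1.014e-27 J.
N = E_total / E_photon = 1.94e30.

1.94e30 photons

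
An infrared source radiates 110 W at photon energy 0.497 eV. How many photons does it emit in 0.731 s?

1.01e21 photons

Total energy: E_total = P·t = 110 × 0.731 = 80.41 J.
Per-photon energy: E = 7.963e-20 J.
N = E_total / E_photon = 1.01e21.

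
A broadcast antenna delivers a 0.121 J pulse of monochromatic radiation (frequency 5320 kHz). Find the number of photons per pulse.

3.43 × 10^25 photons

Per-photon energy: E = 3.525 × 10^-27 J (from frequency = 5320 kHz).
N = E_total / E_photon = 0.121 J / 3.525 × 10^-27 J = 3.43 × 10^25.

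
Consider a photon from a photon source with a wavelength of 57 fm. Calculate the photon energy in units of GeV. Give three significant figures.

Convert to SI: λ = 57 fm = 5.7 × 10^-14 m.
For a photon E = hc/λ, so E = 3.485 × 10^-12 J.
Converting to GeV: E = 0.02175 GeV ≈ 0.0218 GeV.

0.0218 GeV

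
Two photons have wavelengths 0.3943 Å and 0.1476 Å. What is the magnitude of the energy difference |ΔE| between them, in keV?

Using E = hc/λ: E₁ = 5.0379e-15 J, E₂ = 1.3458e-14 J.
|ΔE| = |5.0379e-15 − 1.3458e-14| = 8.42e-15 J = 52.6 keV.

52.6 keV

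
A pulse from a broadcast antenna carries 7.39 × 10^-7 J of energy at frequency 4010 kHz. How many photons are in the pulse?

Per-photon energy: E = 2.657 × 10^-27 J (from frequency = 4010 kHz).
N = E_total / E_photon = 7.39 × 10^-7 J / 2.657 × 10^-27 J = 2.78 × 10^20.

2.78 × 10^20 photons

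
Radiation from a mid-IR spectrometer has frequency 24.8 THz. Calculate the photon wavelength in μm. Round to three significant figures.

12.1 μm

Take c = 2.99792458 × 10^8 m/s.
In SI units: f = 24.8 THz = 2.48 × 10^13 Hz.
The photon relation is λ = c/f, giving λ = 1.209 × 10^-5 m.
Converting to μm: λ = 12.09 μm ≈ 12.1 μm.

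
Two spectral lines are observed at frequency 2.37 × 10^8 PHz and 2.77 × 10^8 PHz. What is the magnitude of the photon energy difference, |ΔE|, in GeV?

0.165 GeV

Using E = hf: E₁ = 1.570 × 10^-10 J, E₂ = 1.835 × 10^-10 J.
|ΔE| = |1.570 × 10^-10 − 1.835 × 10^-10| = 2.65 × 10^-11 J = 0.165 GeV.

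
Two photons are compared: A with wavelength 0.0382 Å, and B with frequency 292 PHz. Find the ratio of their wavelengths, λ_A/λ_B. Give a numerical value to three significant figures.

3.72 × 10^-3

λ_A = 3.820 × 10^-12 m (from wavelength = 0.0382 Å, via λ given directly).
λ_B = 1.027 × 10^-9 m (from frequency = 292 PHz, via λ = c/f).
Ratio = 3.820 × 10^-12 / 1.027 × 10^-9 = 3.72 × 10^-3.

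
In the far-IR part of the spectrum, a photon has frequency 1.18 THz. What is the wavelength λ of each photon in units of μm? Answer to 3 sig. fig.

254 μm

First convert: f = 1.18 THz = 1.18 × 10^12 Hz.
Apply λ = c/f: λ = 2.541 × 10^-4 m.
Converting to μm: λ = 254.1 μm ≈ 254 μm.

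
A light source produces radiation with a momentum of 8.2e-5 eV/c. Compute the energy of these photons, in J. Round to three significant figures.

First convert: p = 8.2e-5 eV/c = 4.3823e-32 kg·m/s.
Since E = pc for a photon, E = 1.314e-23 J.
So E ≈ 1.31e-23 J.

1.31e-23 J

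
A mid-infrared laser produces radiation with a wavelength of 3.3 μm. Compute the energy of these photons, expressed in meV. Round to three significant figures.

376 meV

Take h = 6.62607015e-34 J·s, c = 2.99792458e8 m/s, 1 eV = 1.602176634e-19 J.
In SI units: λ = 3.3 μm = 3.3e-6 m.
The photon relation is E = hc/λ, giving E = 6.020e-20 J.
Converting to meV: E = 375.7 meV ≈ 376 meV.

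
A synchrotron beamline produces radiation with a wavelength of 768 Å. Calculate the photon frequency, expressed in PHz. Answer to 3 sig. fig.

Convert to SI: λ = 768 Å = 7.68e-8 m.
The photon relation is f = c/λ, giving f = 3.904e15 Hz.
Converting to PHz: f = 3.904 PHz ≈ 3.90 PHz.

3.90 PHz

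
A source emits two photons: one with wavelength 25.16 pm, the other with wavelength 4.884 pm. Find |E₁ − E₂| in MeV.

Using E = hc/λ: E₁ = 7.8953e-15 J, E₂ = 4.0673e-14 J.
|ΔE| = |7.8953e-15 − 4.0673e-14| = 3.28e-14 J = 0.205 MeV.

0.205 MeV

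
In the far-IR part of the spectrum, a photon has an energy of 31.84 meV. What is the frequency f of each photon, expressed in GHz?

7700 GHz

Use h = 6.62607015 × 10^-34 J·s, 1 eV = 1.602176634 × 10^-19 J.
Convert to SI: E = 31.84 meV = 5.1013 × 10^-21 J.
The photon relation is f = E/h, giving f = 7.699 × 10^12 Hz.
Converting to GHz: f = 7699 GHz ≈ 7700 GHz.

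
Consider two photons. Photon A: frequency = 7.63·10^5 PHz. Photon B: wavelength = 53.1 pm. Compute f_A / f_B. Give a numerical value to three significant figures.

135

f_A = 7.630·10^20 Hz (from frequency = 7.63·10^5 PHz, via f given directly).
f_B = 5.646·10^18 Hz (from wavelength = 53.1 pm, via f = c/λ).
Ratio = 7.630·10^20 / 5.646·10^18 = 135.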